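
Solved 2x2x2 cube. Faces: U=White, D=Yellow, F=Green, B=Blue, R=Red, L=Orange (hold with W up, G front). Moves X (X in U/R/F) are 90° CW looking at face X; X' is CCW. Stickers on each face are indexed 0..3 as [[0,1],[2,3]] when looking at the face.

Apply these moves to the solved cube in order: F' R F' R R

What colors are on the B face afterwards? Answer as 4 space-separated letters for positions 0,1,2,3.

Answer: G B Y B

Derivation:
After move 1 (F'): F=GGGG U=WWRR R=YRYR D=OOYY L=OWOW
After move 2 (R): R=YYRR U=WGRG F=GOGY D=OBYB B=RBWB
After move 3 (F'): F=OYGG U=WGYR R=BYOR D=WWYB L=OGOR
After move 4 (R): R=OBRY U=WYYG F=OWGB D=WWYR B=RBGB
After move 5 (R): R=ROYB U=WWYB F=OWGR D=WGYR B=GBYB
Query: B face = GBYB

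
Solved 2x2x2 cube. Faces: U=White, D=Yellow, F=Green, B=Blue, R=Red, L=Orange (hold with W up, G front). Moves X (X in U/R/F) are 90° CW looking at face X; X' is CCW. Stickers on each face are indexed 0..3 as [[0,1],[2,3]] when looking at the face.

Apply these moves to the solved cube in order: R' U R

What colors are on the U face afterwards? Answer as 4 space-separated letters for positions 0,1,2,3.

After move 1 (R'): R=RRRR U=WBWB F=GWGW D=YGYG B=YBYB
After move 2 (U): U=WWBB F=RRGW R=YBRR B=OOYB L=GWOO
After move 3 (R): R=RYRB U=WRBW F=RGGG D=YYYO B=BOWB
Query: U face = WRBW

Answer: W R B W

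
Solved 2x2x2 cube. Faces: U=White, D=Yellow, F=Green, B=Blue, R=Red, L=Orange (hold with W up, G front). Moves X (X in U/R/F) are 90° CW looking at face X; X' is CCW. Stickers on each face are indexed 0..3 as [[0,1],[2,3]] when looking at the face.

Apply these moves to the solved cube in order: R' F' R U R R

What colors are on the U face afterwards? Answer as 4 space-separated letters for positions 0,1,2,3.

Answer: R Y G Y

Derivation:
After move 1 (R'): R=RRRR U=WBWB F=GWGW D=YGYG B=YBYB
After move 2 (F'): F=WWGG U=WBRR R=GRYR D=OOYG L=OBOW
After move 3 (R): R=YGRR U=WWRG F=WOGG D=OYYY B=RBBB
After move 4 (U): U=RWGW F=YGGG R=RBRR B=OBBB L=WOOW
After move 5 (R): R=RRRB U=RGGG F=YYGY D=OBYO B=WBWB
After move 6 (R): R=RRBR U=RYGY F=YBGO D=OWYW B=GBGB
Query: U face = RYGY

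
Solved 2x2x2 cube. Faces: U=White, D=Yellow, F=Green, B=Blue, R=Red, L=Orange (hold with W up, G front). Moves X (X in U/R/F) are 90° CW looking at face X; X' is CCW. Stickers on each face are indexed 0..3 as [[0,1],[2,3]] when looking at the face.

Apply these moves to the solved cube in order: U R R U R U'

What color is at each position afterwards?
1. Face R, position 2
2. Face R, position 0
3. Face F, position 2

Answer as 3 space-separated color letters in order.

Answer: B R G

Derivation:
After move 1 (U): U=WWWW F=RRGG R=BBRR B=OOBB L=GGOO
After move 2 (R): R=RBRB U=WRWG F=RYGY D=YBYO B=WOWB
After move 3 (R): R=RRBB U=WYWY F=RBGO D=YWYW B=GORB
After move 4 (U): U=WWYY F=RRGO R=GOBB B=GGRB L=RBOO
After move 5 (R): R=BGBO U=WRYO F=RWGW D=YRYG B=YGWB
After move 6 (U'): U=ROWY F=RBGW R=RWBO B=BGWB L=YGOO
Query 1: R[2] = B
Query 2: R[0] = R
Query 3: F[2] = G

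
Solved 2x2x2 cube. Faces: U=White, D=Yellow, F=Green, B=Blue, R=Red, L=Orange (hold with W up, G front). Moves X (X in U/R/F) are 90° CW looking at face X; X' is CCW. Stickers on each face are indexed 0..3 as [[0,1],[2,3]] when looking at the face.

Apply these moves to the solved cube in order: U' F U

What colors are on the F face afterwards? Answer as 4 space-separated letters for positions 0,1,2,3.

After move 1 (U'): U=WWWW F=OOGG R=GGRR B=RRBB L=BBOO
After move 2 (F): F=GOGO U=WWOB R=WGWR D=RGYY L=BYOY
After move 3 (U): U=OWBW F=WGGO R=RRWR B=BYBB L=GOOY
Query: F face = WGGO

Answer: W G G O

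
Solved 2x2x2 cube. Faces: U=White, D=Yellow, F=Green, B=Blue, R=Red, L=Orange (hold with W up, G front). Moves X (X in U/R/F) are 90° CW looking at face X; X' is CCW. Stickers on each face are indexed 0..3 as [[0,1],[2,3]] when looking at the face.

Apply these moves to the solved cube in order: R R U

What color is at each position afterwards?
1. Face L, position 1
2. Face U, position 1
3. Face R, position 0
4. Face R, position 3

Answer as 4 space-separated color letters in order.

After move 1 (R): R=RRRR U=WGWG F=GYGY D=YBYB B=WBWB
After move 2 (R): R=RRRR U=WYWY F=GBGB D=YWYW B=GBGB
After move 3 (U): U=WWYY F=RRGB R=GBRR B=OOGB L=GBOO
Query 1: L[1] = B
Query 2: U[1] = W
Query 3: R[0] = G
Query 4: R[3] = R

Answer: B W G R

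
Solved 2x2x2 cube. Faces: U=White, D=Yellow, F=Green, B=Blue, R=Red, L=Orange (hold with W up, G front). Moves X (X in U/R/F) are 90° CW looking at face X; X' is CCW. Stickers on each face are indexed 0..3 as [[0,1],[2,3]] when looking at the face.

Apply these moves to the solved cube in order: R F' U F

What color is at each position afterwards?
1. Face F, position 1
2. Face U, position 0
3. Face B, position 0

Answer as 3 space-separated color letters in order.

After move 1 (R): R=RRRR U=WGWG F=GYGY D=YBYB B=WBWB
After move 2 (F'): F=YYGG U=WGRR R=BRYR D=OOYB L=OGOW
After move 3 (U): U=RWRG F=BRGG R=WBYR B=OGWB L=YYOW
After move 4 (F): F=GBGR U=RWWY R=RBGR D=YWYB L=YOOO
Query 1: F[1] = B
Query 2: U[0] = R
Query 3: B[0] = O

Answer: B R O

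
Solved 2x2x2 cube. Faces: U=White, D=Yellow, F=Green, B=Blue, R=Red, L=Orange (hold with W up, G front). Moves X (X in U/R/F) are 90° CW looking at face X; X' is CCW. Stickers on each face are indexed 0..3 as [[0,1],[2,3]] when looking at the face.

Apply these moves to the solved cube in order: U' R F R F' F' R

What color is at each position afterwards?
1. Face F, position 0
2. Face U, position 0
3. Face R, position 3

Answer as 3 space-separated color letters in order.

Answer: R W W

Derivation:
After move 1 (U'): U=WWWW F=OOGG R=GGRR B=RRBB L=BBOO
After move 2 (R): R=RGRG U=WOWG F=OYGY D=YBYR B=WRWB
After move 3 (F): F=GOYY U=WOOB R=WGGG D=RRYR L=BYOB
After move 4 (R): R=GWGG U=WOOY F=GRYR D=RWYW B=BROB
After move 5 (F'): F=RRGY U=WOGG R=WWRG D=YBYW L=BYOO
After move 6 (F'): F=RYRG U=WOWR R=BWYG D=YOYW L=BGOG
After move 7 (R): R=YBGW U=WYWG F=RORW D=YOYB B=RROB
Query 1: F[0] = R
Query 2: U[0] = W
Query 3: R[3] = W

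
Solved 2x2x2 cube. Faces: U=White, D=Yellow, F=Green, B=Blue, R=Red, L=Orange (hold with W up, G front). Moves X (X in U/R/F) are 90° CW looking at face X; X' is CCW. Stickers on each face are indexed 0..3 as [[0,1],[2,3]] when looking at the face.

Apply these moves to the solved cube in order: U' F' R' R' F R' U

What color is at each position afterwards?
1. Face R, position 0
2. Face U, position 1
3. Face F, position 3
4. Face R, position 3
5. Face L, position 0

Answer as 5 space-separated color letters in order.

Answer: R W W Y O

Derivation:
After move 1 (U'): U=WWWW F=OOGG R=GGRR B=RRBB L=BBOO
After move 2 (F'): F=OGOG U=WWGR R=YGYR D=BOYY L=BWOW
After move 3 (R'): R=GRYY U=WBGR F=OWOR D=BGYG B=YROB
After move 4 (R'): R=RYGY U=WOGY F=OBOR D=BWYR B=GRGB
After move 5 (F): F=OORB U=WOWW R=GYYY D=GRYR L=BBOW
After move 6 (R'): R=YYGY U=WGWG F=OORW D=GOYB B=RRRB
After move 7 (U): U=WWGG F=YYRW R=RRGY B=BBRB L=OOOW
Query 1: R[0] = R
Query 2: U[1] = W
Query 3: F[3] = W
Query 4: R[3] = Y
Query 5: L[0] = O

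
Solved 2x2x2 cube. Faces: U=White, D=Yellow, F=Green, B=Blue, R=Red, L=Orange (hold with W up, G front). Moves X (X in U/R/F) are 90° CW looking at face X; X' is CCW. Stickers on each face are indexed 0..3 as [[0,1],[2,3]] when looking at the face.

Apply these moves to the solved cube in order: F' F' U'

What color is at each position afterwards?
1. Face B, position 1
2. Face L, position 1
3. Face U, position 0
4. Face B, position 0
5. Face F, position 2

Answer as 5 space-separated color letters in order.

After move 1 (F'): F=GGGG U=WWRR R=YRYR D=OOYY L=OWOW
After move 2 (F'): F=GGGG U=WWYY R=OROR D=WWYY L=OROR
After move 3 (U'): U=WYWY F=ORGG R=GGOR B=ORBB L=BBOR
Query 1: B[1] = R
Query 2: L[1] = B
Query 3: U[0] = W
Query 4: B[0] = O
Query 5: F[2] = G

Answer: R B W O G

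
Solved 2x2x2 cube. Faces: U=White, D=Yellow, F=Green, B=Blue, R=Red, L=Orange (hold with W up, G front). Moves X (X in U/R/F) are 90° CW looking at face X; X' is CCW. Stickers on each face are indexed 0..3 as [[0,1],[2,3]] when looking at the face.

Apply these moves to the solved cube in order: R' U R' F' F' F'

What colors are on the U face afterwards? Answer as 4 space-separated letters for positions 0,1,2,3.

After move 1 (R'): R=RRRR U=WBWB F=GWGW D=YGYG B=YBYB
After move 2 (U): U=WWBB F=RRGW R=YBRR B=OOYB L=GWOO
After move 3 (R'): R=BRYR U=WYBO F=RWGB D=YRYW B=GOGB
After move 4 (F'): F=WBRG U=WYBY R=RRYR D=WOYW L=GOOB
After move 5 (F'): F=BGWR U=WYRY R=ORWR D=OBYW L=GYOB
After move 6 (F'): F=GRBW U=WYOW R=BROR D=YBYW L=GYOR
Query: U face = WYOW

Answer: W Y O W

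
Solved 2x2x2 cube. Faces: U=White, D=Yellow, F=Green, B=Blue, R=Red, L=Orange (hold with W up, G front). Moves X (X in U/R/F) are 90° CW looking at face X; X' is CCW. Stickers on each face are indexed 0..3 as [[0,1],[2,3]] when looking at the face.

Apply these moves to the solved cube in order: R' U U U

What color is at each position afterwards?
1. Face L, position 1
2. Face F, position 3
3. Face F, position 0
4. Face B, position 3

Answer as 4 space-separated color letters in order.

Answer: B W O B

Derivation:
After move 1 (R'): R=RRRR U=WBWB F=GWGW D=YGYG B=YBYB
After move 2 (U): U=WWBB F=RRGW R=YBRR B=OOYB L=GWOO
After move 3 (U): U=BWBW F=YBGW R=OORR B=GWYB L=RROO
After move 4 (U): U=BBWW F=OOGW R=GWRR B=RRYB L=YBOO
Query 1: L[1] = B
Query 2: F[3] = W
Query 3: F[0] = O
Query 4: B[3] = B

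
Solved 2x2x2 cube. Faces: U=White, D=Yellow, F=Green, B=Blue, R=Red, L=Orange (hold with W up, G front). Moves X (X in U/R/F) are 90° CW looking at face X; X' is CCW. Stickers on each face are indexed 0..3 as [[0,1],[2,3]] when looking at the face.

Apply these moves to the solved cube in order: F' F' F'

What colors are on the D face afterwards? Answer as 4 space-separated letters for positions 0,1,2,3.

Answer: R R Y Y

Derivation:
After move 1 (F'): F=GGGG U=WWRR R=YRYR D=OOYY L=OWOW
After move 2 (F'): F=GGGG U=WWYY R=OROR D=WWYY L=OROR
After move 3 (F'): F=GGGG U=WWOO R=WRWR D=RRYY L=OYOY
Query: D face = RRYY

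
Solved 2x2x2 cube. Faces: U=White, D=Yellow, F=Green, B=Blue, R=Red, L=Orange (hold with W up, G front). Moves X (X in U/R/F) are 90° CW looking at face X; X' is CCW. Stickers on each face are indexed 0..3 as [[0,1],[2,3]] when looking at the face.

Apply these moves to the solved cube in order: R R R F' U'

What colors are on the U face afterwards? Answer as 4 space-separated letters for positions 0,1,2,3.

Answer: B R W R

Derivation:
After move 1 (R): R=RRRR U=WGWG F=GYGY D=YBYB B=WBWB
After move 2 (R): R=RRRR U=WYWY F=GBGB D=YWYW B=GBGB
After move 3 (R): R=RRRR U=WBWB F=GWGW D=YGYG B=YBYB
After move 4 (F'): F=WWGG U=WBRR R=GRYR D=OOYG L=OBOW
After move 5 (U'): U=BRWR F=OBGG R=WWYR B=GRYB L=YBOW
Query: U face = BRWR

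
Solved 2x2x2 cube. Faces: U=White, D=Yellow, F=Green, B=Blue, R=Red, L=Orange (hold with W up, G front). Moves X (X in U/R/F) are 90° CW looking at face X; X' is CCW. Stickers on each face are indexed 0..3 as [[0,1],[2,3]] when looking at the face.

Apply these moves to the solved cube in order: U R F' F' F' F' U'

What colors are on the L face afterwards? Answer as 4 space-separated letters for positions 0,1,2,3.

Answer: W O O O

Derivation:
After move 1 (U): U=WWWW F=RRGG R=BBRR B=OOBB L=GGOO
After move 2 (R): R=RBRB U=WRWG F=RYGY D=YBYO B=WOWB
After move 3 (F'): F=YYRG U=WRRR R=BBYB D=GOYO L=GGOW
After move 4 (F'): F=YGYR U=WRBY R=OBGB D=GWYO L=GROR
After move 5 (F'): F=GRYY U=WROG R=WBGB D=RRYO L=GYOB
After move 6 (F'): F=RYGY U=WRWG R=RBRB D=YBYO L=GGOO
After move 7 (U'): U=RGWW F=GGGY R=RYRB B=RBWB L=WOOO
Query: L face = WOOO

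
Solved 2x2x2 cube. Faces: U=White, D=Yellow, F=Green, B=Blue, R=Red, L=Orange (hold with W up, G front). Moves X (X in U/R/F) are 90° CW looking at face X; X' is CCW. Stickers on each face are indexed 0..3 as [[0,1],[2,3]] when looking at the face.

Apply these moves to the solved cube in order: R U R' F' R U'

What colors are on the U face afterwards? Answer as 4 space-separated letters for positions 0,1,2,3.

Answer: G G W B

Derivation:
After move 1 (R): R=RRRR U=WGWG F=GYGY D=YBYB B=WBWB
After move 2 (U): U=WWGG F=RRGY R=WBRR B=OOWB L=GYOO
After move 3 (R'): R=BRWR U=WWGO F=RWGG D=YRYY B=BOBB
After move 4 (F'): F=WGRG U=WWBW R=RRYR D=YOYY L=GOOG
After move 5 (R): R=YRRR U=WGBG F=WORY D=YBYB B=WOWB
After move 6 (U'): U=GGWB F=GORY R=WORR B=YRWB L=WOOG
Query: U face = GGWB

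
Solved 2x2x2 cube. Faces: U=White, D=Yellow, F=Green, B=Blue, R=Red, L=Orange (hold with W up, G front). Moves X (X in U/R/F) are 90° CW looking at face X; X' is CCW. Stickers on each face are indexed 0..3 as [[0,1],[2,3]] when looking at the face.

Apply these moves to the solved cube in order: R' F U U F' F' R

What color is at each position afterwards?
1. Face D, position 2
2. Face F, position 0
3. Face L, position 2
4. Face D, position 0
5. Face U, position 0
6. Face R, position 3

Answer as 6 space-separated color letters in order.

After move 1 (R'): R=RRRR U=WBWB F=GWGW D=YGYG B=YBYB
After move 2 (F): F=GGWW U=WBOO R=WRBR D=RRYG L=OYOG
After move 3 (U): U=OWOB F=WRWW R=YBBR B=OYYB L=GGOG
After move 4 (U): U=OOBW F=YBWW R=OYBR B=GGYB L=WROG
After move 5 (F'): F=BWYW U=OOOB R=RYRR D=RGYG L=WWOB
After move 6 (F'): F=WWBY U=OORR R=GYRR D=WBYG L=WBOO
After move 7 (R): R=RGRY U=OWRY F=WBBG D=WYYG B=RGOB
Query 1: D[2] = Y
Query 2: F[0] = W
Query 3: L[2] = O
Query 4: D[0] = W
Query 5: U[0] = O
Query 6: R[3] = Y

Answer: Y W O W O Y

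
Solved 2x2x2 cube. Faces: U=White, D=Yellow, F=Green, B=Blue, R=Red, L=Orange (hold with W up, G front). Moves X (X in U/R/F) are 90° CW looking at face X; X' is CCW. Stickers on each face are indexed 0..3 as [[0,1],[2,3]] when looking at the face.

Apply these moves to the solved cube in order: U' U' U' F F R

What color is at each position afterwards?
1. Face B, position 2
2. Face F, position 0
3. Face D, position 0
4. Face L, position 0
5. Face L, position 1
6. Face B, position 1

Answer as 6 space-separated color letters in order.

Answer: W G W G R O

Derivation:
After move 1 (U'): U=WWWW F=OOGG R=GGRR B=RRBB L=BBOO
After move 2 (U'): U=WWWW F=BBGG R=OORR B=GGBB L=RROO
After move 3 (U'): U=WWWW F=RRGG R=BBRR B=OOBB L=GGOO
After move 4 (F): F=GRGR U=WWOG R=WBWR D=RBYY L=GYOY
After move 5 (F): F=GGRR U=WWYY R=OBGR D=WWYY L=GROB
After move 6 (R): R=GORB U=WGYR F=GWRY D=WBYO B=YOWB
Query 1: B[2] = W
Query 2: F[0] = G
Query 3: D[0] = W
Query 4: L[0] = G
Query 5: L[1] = R
Query 6: B[1] = O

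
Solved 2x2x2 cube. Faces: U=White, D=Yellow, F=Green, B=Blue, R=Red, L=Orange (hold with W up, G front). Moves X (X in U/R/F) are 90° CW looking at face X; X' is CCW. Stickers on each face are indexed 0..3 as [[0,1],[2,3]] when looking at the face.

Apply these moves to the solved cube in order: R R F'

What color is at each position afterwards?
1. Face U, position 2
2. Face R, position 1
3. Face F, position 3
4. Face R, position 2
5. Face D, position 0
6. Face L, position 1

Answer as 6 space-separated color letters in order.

Answer: R R G Y O Y

Derivation:
After move 1 (R): R=RRRR U=WGWG F=GYGY D=YBYB B=WBWB
After move 2 (R): R=RRRR U=WYWY F=GBGB D=YWYW B=GBGB
After move 3 (F'): F=BBGG U=WYRR R=WRYR D=OOYW L=OYOW
Query 1: U[2] = R
Query 2: R[1] = R
Query 3: F[3] = G
Query 4: R[2] = Y
Query 5: D[0] = O
Query 6: L[1] = Y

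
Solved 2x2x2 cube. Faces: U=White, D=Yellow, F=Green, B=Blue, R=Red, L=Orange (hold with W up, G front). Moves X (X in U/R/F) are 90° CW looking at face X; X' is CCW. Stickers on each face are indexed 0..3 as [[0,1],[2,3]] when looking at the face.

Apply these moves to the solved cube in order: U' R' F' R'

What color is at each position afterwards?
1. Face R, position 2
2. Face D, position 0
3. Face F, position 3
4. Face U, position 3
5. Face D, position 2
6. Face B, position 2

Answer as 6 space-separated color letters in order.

After move 1 (U'): U=WWWW F=OOGG R=GGRR B=RRBB L=BBOO
After move 2 (R'): R=GRGR U=WBWR F=OWGW D=YOYG B=YRYB
After move 3 (F'): F=WWOG U=WBGG R=ORYR D=BOYG L=BROW
After move 4 (R'): R=RROY U=WYGY F=WBOG D=BWYG B=GROB
Query 1: R[2] = O
Query 2: D[0] = B
Query 3: F[3] = G
Query 4: U[3] = Y
Query 5: D[2] = Y
Query 6: B[2] = O

Answer: O B G Y Y O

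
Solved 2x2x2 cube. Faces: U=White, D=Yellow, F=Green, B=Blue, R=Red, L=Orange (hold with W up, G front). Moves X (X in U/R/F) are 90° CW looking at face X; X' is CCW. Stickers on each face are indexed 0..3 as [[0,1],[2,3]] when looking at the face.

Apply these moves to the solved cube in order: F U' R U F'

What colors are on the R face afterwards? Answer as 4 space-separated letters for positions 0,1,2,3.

Answer: B R R G

Derivation:
After move 1 (F): F=GGGG U=WWOO R=WRWR D=RRYY L=OYOY
After move 2 (U'): U=WOWO F=OYGG R=GGWR B=WRBB L=BBOY
After move 3 (R): R=WGRG U=WYWG F=ORGY D=RBYW B=OROB
After move 4 (U): U=WWGY F=WGGY R=ORRG B=BBOB L=OROY
After move 5 (F'): F=GYWG U=WWOR R=BRRG D=RYYW L=OYOG
Query: R face = BRRG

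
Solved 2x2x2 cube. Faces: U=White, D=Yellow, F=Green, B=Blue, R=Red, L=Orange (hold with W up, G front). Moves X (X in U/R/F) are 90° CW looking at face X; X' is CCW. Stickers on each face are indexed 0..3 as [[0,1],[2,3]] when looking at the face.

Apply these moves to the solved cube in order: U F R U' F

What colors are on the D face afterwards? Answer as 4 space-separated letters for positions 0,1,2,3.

After move 1 (U): U=WWWW F=RRGG R=BBRR B=OOBB L=GGOO
After move 2 (F): F=GRGR U=WWOG R=WBWR D=RBYY L=GYOY
After move 3 (R): R=WWRB U=WROR F=GBGY D=RBYO B=GOWB
After move 4 (U'): U=RRWO F=GYGY R=GBRB B=WWWB L=GOOY
After move 5 (F): F=GGYY U=RRYO R=WBOB D=RGYO L=GROB
Query: D face = RGYO

Answer: R G Y O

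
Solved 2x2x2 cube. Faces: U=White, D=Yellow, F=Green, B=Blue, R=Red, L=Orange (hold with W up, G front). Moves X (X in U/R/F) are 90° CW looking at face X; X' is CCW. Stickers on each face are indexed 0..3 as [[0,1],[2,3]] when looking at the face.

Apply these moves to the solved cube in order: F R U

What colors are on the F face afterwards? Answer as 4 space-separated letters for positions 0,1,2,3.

Answer: W W G Y

Derivation:
After move 1 (F): F=GGGG U=WWOO R=WRWR D=RRYY L=OYOY
After move 2 (R): R=WWRR U=WGOG F=GRGY D=RBYB B=OBWB
After move 3 (U): U=OWGG F=WWGY R=OBRR B=OYWB L=GROY
Query: F face = WWGY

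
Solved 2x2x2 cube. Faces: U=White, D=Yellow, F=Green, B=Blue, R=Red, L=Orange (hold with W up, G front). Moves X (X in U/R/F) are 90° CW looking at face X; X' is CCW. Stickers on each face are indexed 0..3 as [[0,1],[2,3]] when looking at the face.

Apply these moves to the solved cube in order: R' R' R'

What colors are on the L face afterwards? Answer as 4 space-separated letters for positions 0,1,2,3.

Answer: O O O O

Derivation:
After move 1 (R'): R=RRRR U=WBWB F=GWGW D=YGYG B=YBYB
After move 2 (R'): R=RRRR U=WYWY F=GBGB D=YWYW B=GBGB
After move 3 (R'): R=RRRR U=WGWG F=GYGY D=YBYB B=WBWB
Query: L face = OOOO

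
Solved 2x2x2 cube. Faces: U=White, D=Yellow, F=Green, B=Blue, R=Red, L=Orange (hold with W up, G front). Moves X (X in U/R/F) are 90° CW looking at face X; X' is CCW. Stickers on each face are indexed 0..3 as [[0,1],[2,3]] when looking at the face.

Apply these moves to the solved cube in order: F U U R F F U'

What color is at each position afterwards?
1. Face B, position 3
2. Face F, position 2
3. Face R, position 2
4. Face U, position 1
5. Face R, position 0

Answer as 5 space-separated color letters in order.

After move 1 (F): F=GGGG U=WWOO R=WRWR D=RRYY L=OYOY
After move 2 (U): U=OWOW F=WRGG R=BBWR B=OYBB L=GGOY
After move 3 (U): U=OOWW F=BBGG R=OYWR B=GGBB L=WROY
After move 4 (R): R=WORY U=OBWG F=BRGY D=RBYG B=WGOB
After move 5 (F): F=GBYR U=OBYR R=WOGY D=RWYG L=WROB
After move 6 (F): F=YGRB U=OBBR R=YORY D=GWYG L=WROW
After move 7 (U'): U=BROB F=WRRB R=YGRY B=YOOB L=WGOW
Query 1: B[3] = B
Query 2: F[2] = R
Query 3: R[2] = R
Query 4: U[1] = R
Query 5: R[0] = Y

Answer: B R R R Y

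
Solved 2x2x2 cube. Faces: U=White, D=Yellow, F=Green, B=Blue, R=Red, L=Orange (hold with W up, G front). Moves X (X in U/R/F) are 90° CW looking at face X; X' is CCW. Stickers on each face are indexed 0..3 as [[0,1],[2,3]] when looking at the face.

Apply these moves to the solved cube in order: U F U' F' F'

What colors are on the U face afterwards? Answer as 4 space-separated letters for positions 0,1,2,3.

Answer: W G B R

Derivation:
After move 1 (U): U=WWWW F=RRGG R=BBRR B=OOBB L=GGOO
After move 2 (F): F=GRGR U=WWOG R=WBWR D=RBYY L=GYOY
After move 3 (U'): U=WGWO F=GYGR R=GRWR B=WBBB L=OOOY
After move 4 (F'): F=YRGG U=WGGW R=BRRR D=OYYY L=OOOW
After move 5 (F'): F=RGYG U=WGBR R=YROR D=OWYY L=OWOG
Query: U face = WGBR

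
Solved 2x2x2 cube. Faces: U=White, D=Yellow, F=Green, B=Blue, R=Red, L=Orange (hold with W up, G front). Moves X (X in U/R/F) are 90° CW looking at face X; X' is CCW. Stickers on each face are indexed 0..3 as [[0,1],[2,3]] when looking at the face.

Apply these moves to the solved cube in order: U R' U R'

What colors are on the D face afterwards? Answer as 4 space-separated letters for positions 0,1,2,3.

After move 1 (U): U=WWWW F=RRGG R=BBRR B=OOBB L=GGOO
After move 2 (R'): R=BRBR U=WBWO F=RWGW D=YRYG B=YOYB
After move 3 (U): U=WWOB F=BRGW R=YOBR B=GGYB L=RWOO
After move 4 (R'): R=ORYB U=WYOG F=BWGB D=YRYW B=GGRB
Query: D face = YRYW

Answer: Y R Y W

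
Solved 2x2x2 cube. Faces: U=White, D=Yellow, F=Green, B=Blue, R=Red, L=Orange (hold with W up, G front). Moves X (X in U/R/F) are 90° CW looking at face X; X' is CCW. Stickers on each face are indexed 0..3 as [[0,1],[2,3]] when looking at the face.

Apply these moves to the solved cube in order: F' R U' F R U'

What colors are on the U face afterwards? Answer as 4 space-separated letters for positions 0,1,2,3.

Answer: O W G W

Derivation:
After move 1 (F'): F=GGGG U=WWRR R=YRYR D=OOYY L=OWOW
After move 2 (R): R=YYRR U=WGRG F=GOGY D=OBYB B=RBWB
After move 3 (U'): U=GGWR F=OWGY R=GORR B=YYWB L=RBOW
After move 4 (F): F=GOYW U=GGWB R=WORR D=RGYB L=ROOB
After move 5 (R): R=RWRO U=GOWW F=GGYB D=RWYY B=BYGB
After move 6 (U'): U=OWGW F=ROYB R=GGRO B=RWGB L=BYOB
Query: U face = OWGW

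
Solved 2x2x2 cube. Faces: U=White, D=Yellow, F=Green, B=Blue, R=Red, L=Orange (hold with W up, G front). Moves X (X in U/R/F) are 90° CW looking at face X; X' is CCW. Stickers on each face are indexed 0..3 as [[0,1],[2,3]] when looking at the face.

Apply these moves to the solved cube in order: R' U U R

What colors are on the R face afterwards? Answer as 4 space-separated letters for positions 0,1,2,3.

After move 1 (R'): R=RRRR U=WBWB F=GWGW D=YGYG B=YBYB
After move 2 (U): U=WWBB F=RRGW R=YBRR B=OOYB L=GWOO
After move 3 (U): U=BWBW F=YBGW R=OORR B=GWYB L=RROO
After move 4 (R): R=RORO U=BBBW F=YGGG D=YYYG B=WWWB
Query: R face = RORO

Answer: R O R O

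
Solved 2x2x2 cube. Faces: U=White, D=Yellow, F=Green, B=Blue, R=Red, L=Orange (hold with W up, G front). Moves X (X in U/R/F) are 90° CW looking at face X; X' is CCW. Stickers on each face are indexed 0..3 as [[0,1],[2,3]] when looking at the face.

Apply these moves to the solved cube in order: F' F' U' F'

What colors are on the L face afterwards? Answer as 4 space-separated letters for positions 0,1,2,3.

Answer: B Y O W

Derivation:
After move 1 (F'): F=GGGG U=WWRR R=YRYR D=OOYY L=OWOW
After move 2 (F'): F=GGGG U=WWYY R=OROR D=WWYY L=OROR
After move 3 (U'): U=WYWY F=ORGG R=GGOR B=ORBB L=BBOR
After move 4 (F'): F=RGOG U=WYGO R=WGWR D=BRYY L=BYOW
Query: L face = BYOW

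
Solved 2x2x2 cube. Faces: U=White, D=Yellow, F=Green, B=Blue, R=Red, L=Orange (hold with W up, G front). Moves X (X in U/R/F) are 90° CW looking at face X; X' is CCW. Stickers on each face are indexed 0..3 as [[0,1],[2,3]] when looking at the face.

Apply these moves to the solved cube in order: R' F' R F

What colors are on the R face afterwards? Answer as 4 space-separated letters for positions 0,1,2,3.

Answer: R G G R

Derivation:
After move 1 (R'): R=RRRR U=WBWB F=GWGW D=YGYG B=YBYB
After move 2 (F'): F=WWGG U=WBRR R=GRYR D=OOYG L=OBOW
After move 3 (R): R=YGRR U=WWRG F=WOGG D=OYYY B=RBBB
After move 4 (F): F=GWGO U=WWWB R=RGGR D=RYYY L=OOOY
Query: R face = RGGR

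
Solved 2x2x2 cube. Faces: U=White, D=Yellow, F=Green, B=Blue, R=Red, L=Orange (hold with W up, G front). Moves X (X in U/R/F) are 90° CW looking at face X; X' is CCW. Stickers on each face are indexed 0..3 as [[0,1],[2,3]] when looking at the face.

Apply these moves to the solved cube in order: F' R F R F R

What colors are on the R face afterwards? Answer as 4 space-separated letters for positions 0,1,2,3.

After move 1 (F'): F=GGGG U=WWRR R=YRYR D=OOYY L=OWOW
After move 2 (R): R=YYRR U=WGRG F=GOGY D=OBYB B=RBWB
After move 3 (F): F=GGYO U=WGWW R=RYGR D=RYYB L=OOOB
After move 4 (R): R=GRRY U=WGWO F=GYYB D=RWYR B=WBGB
After move 5 (F): F=YGBY U=WGBO R=WROY D=RGYR L=OROW
After move 6 (R): R=OWYR U=WGBY F=YGBR D=RGYW B=OBGB
Query: R face = OWYR

Answer: O W Y R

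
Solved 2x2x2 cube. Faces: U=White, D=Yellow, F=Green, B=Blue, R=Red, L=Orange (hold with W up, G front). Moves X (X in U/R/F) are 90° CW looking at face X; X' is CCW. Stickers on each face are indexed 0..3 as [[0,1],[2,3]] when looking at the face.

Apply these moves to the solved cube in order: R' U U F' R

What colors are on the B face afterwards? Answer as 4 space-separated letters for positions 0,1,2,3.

After move 1 (R'): R=RRRR U=WBWB F=GWGW D=YGYG B=YBYB
After move 2 (U): U=WWBB F=RRGW R=YBRR B=OOYB L=GWOO
After move 3 (U): U=BWBW F=YBGW R=OORR B=GWYB L=RROO
After move 4 (F'): F=BWYG U=BWOR R=GOYR D=ROYG L=RWOB
After move 5 (R): R=YGRO U=BWOG F=BOYG D=RYYG B=RWWB
Query: B face = RWWB

Answer: R W W B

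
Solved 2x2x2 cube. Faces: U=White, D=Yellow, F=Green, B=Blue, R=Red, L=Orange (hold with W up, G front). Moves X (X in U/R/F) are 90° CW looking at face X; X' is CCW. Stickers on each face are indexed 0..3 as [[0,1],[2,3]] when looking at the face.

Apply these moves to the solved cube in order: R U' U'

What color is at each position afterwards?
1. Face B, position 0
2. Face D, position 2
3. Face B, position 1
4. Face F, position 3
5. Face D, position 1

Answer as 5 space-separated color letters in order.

Answer: G Y Y Y B

Derivation:
After move 1 (R): R=RRRR U=WGWG F=GYGY D=YBYB B=WBWB
After move 2 (U'): U=GGWW F=OOGY R=GYRR B=RRWB L=WBOO
After move 3 (U'): U=GWGW F=WBGY R=OORR B=GYWB L=RROO
Query 1: B[0] = G
Query 2: D[2] = Y
Query 3: B[1] = Y
Query 4: F[3] = Y
Query 5: D[1] = B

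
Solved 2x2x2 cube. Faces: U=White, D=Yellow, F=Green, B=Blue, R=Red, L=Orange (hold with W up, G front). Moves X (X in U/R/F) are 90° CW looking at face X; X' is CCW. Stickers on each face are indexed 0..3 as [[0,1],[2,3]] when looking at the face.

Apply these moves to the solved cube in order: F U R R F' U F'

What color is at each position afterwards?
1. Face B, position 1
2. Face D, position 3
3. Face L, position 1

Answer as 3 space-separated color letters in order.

After move 1 (F): F=GGGG U=WWOO R=WRWR D=RRYY L=OYOY
After move 2 (U): U=OWOW F=WRGG R=BBWR B=OYBB L=GGOY
After move 3 (R): R=WBRB U=OROG F=WRGY D=RBYO B=WYWB
After move 4 (R): R=RWBB U=OROY F=WBGO D=RWYW B=GYRB
After move 5 (F'): F=BOWG U=ORRB R=WWRB D=GYYW L=GYOO
After move 6 (U): U=ROBR F=WWWG R=GYRB B=GYRB L=BOOO
After move 7 (F'): F=WGWW U=ROGR R=YYGB D=OOYW L=BROB
Query 1: B[1] = Y
Query 2: D[3] = W
Query 3: L[1] = R

Answer: Y W R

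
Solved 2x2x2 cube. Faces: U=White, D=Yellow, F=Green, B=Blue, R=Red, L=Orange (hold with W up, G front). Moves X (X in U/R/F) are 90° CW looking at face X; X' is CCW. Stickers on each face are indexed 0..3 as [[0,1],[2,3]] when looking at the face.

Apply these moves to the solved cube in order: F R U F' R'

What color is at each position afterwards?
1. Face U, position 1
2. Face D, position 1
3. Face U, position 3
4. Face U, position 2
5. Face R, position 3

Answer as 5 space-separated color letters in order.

Answer: W Y O O R

Derivation:
After move 1 (F): F=GGGG U=WWOO R=WRWR D=RRYY L=OYOY
After move 2 (R): R=WWRR U=WGOG F=GRGY D=RBYB B=OBWB
After move 3 (U): U=OWGG F=WWGY R=OBRR B=OYWB L=GROY
After move 4 (F'): F=WYWG U=OWOR R=BBRR D=RYYB L=GGOG
After move 5 (R'): R=BRBR U=OWOO F=WWWR D=RYYG B=BYYB
Query 1: U[1] = W
Query 2: D[1] = Y
Query 3: U[3] = O
Query 4: U[2] = O
Query 5: R[3] = R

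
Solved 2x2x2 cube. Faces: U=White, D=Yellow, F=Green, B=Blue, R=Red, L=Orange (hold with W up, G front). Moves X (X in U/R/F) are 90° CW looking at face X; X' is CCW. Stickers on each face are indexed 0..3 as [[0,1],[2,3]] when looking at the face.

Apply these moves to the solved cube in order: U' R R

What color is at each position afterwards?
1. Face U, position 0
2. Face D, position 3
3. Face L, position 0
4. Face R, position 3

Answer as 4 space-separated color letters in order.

After move 1 (U'): U=WWWW F=OOGG R=GGRR B=RRBB L=BBOO
After move 2 (R): R=RGRG U=WOWG F=OYGY D=YBYR B=WRWB
After move 3 (R): R=RRGG U=WYWY F=OBGR D=YWYW B=GROB
Query 1: U[0] = W
Query 2: D[3] = W
Query 3: L[0] = B
Query 4: R[3] = G

Answer: W W B G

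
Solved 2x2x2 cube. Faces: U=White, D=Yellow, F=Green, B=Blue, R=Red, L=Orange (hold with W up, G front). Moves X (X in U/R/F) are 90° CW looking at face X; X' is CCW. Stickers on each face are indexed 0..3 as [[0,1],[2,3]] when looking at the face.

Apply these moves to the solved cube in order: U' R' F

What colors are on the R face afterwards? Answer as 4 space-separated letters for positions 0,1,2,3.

Answer: W R R R

Derivation:
After move 1 (U'): U=WWWW F=OOGG R=GGRR B=RRBB L=BBOO
After move 2 (R'): R=GRGR U=WBWR F=OWGW D=YOYG B=YRYB
After move 3 (F): F=GOWW U=WBOB R=WRRR D=GGYG L=BYOO
Query: R face = WRRR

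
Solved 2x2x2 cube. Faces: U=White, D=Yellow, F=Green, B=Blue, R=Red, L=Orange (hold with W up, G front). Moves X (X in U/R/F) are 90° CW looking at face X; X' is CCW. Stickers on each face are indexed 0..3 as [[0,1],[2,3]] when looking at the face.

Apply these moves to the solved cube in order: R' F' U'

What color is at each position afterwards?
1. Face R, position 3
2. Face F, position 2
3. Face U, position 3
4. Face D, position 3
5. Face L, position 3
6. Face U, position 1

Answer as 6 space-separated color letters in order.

Answer: R G R G W R

Derivation:
After move 1 (R'): R=RRRR U=WBWB F=GWGW D=YGYG B=YBYB
After move 2 (F'): F=WWGG U=WBRR R=GRYR D=OOYG L=OBOW
After move 3 (U'): U=BRWR F=OBGG R=WWYR B=GRYB L=YBOW
Query 1: R[3] = R
Query 2: F[2] = G
Query 3: U[3] = R
Query 4: D[3] = G
Query 5: L[3] = W
Query 6: U[1] = R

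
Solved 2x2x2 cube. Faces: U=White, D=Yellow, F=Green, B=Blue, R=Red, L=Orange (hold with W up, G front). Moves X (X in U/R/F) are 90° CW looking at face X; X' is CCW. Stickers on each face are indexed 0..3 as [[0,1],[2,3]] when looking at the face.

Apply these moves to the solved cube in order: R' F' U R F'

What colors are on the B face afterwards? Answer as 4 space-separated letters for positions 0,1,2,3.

Answer: B B W B

Derivation:
After move 1 (R'): R=RRRR U=WBWB F=GWGW D=YGYG B=YBYB
After move 2 (F'): F=WWGG U=WBRR R=GRYR D=OOYG L=OBOW
After move 3 (U): U=RWRB F=GRGG R=YBYR B=OBYB L=WWOW
After move 4 (R): R=YYRB U=RRRG F=GOGG D=OYYO B=BBWB
After move 5 (F'): F=OGGG U=RRYR R=YYOB D=WWYO L=WGOR
Query: B face = BBWB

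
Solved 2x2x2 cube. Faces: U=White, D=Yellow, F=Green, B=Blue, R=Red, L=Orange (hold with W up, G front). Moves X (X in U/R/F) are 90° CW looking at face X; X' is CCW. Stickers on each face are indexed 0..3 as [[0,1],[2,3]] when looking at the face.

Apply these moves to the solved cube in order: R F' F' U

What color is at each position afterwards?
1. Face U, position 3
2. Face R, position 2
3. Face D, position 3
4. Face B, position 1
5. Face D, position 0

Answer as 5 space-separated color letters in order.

After move 1 (R): R=RRRR U=WGWG F=GYGY D=YBYB B=WBWB
After move 2 (F'): F=YYGG U=WGRR R=BRYR D=OOYB L=OGOW
After move 3 (F'): F=YGYG U=WGBY R=OROR D=GWYB L=OROR
After move 4 (U): U=BWYG F=ORYG R=WBOR B=ORWB L=YGOR
Query 1: U[3] = G
Query 2: R[2] = O
Query 3: D[3] = B
Query 4: B[1] = R
Query 5: D[0] = G

Answer: G O B R G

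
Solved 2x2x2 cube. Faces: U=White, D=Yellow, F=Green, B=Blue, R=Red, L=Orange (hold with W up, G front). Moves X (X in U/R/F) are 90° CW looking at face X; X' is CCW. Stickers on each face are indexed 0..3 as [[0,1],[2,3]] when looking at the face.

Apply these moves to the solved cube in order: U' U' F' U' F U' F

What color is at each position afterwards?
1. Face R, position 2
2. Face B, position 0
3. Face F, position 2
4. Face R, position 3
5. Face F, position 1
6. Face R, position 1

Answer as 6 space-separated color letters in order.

Answer: W W W R G R

Derivation:
After move 1 (U'): U=WWWW F=OOGG R=GGRR B=RRBB L=BBOO
After move 2 (U'): U=WWWW F=BBGG R=OORR B=GGBB L=RROO
After move 3 (F'): F=BGBG U=WWOR R=YOYR D=ROYY L=RWOW
After move 4 (U'): U=WRWO F=RWBG R=BGYR B=YOBB L=GGOW
After move 5 (F): F=BRGW U=WRWG R=WGOR D=YBYY L=GROO
After move 6 (U'): U=RGWW F=GRGW R=BROR B=WGBB L=YOOO
After move 7 (F): F=GGWR U=RGOO R=WRWR D=OBYY L=YYOB
Query 1: R[2] = W
Query 2: B[0] = W
Query 3: F[2] = W
Query 4: R[3] = R
Query 5: F[1] = G
Query 6: R[1] = R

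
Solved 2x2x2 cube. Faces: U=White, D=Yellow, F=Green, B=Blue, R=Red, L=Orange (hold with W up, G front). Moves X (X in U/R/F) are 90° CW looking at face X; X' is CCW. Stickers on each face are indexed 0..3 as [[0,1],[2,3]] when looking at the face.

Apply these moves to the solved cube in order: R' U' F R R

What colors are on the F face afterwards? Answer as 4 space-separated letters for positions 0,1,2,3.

Answer: G Y W R

Derivation:
After move 1 (R'): R=RRRR U=WBWB F=GWGW D=YGYG B=YBYB
After move 2 (U'): U=BBWW F=OOGW R=GWRR B=RRYB L=YBOO
After move 3 (F): F=GOWO U=BBOB R=WWWR D=RGYG L=YYOG
After move 4 (R): R=WWRW U=BOOO F=GGWG D=RYYR B=BRBB
After move 5 (R): R=RWWW U=BGOG F=GYWR D=RBYB B=OROB
Query: F face = GYWR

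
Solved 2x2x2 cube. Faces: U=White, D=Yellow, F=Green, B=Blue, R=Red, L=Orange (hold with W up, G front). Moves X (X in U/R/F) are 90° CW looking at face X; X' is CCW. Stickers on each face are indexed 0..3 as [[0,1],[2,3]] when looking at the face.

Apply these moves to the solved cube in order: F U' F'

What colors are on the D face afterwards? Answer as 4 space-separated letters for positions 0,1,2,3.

Answer: B Y Y Y

Derivation:
After move 1 (F): F=GGGG U=WWOO R=WRWR D=RRYY L=OYOY
After move 2 (U'): U=WOWO F=OYGG R=GGWR B=WRBB L=BBOY
After move 3 (F'): F=YGOG U=WOGW R=RGRR D=BYYY L=BOOW
Query: D face = BYYY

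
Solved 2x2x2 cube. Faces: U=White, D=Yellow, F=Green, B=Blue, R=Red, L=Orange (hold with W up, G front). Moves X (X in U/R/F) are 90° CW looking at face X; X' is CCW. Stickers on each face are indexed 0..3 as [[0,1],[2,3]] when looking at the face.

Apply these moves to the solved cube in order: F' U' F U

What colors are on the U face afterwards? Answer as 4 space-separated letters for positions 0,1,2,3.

Answer: W W B R

Derivation:
After move 1 (F'): F=GGGG U=WWRR R=YRYR D=OOYY L=OWOW
After move 2 (U'): U=WRWR F=OWGG R=GGYR B=YRBB L=BBOW
After move 3 (F): F=GOGW U=WRWB R=WGRR D=YGYY L=BOOO
After move 4 (U): U=WWBR F=WGGW R=YRRR B=BOBB L=GOOO
Query: U face = WWBR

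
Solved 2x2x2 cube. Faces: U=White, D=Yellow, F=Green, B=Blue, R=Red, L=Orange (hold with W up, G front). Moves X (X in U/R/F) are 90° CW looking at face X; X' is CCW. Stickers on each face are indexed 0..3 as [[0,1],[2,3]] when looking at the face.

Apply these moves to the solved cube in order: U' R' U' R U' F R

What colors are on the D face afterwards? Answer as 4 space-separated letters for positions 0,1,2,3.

After move 1 (U'): U=WWWW F=OOGG R=GGRR B=RRBB L=BBOO
After move 2 (R'): R=GRGR U=WBWR F=OWGW D=YOYG B=YRYB
After move 3 (U'): U=BRWW F=BBGW R=OWGR B=GRYB L=YROO
After move 4 (R): R=GORW U=BBWW F=BOGG D=YYYG B=WRRB
After move 5 (U'): U=BWBW F=YRGG R=BORW B=GORB L=WROO
After move 6 (F): F=GYGR U=BWOR R=BOWW D=RBYG L=WYOY
After move 7 (R): R=WBWO U=BYOR F=GBGG D=RRYG B=ROWB
Query: D face = RRYG

Answer: R R Y G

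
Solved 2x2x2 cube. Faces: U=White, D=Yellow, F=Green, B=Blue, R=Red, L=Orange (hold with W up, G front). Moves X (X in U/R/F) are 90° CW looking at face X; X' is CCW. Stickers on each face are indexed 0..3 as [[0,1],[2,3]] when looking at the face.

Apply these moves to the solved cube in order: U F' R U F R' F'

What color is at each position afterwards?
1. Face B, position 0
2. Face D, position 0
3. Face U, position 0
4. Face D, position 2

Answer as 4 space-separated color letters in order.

After move 1 (U): U=WWWW F=RRGG R=BBRR B=OOBB L=GGOO
After move 2 (F'): F=RGRG U=WWBR R=YBYR D=GOYY L=GWOW
After move 3 (R): R=YYRB U=WGBG F=RORY D=GBYO B=ROWB
After move 4 (U): U=BWGG F=YYRY R=RORB B=GWWB L=ROOW
After move 5 (F): F=RYYY U=BWWO R=GOGB D=RRYO L=RGOB
After move 6 (R'): R=OBGG U=BWWG F=RWYO D=RYYY B=OWRB
After move 7 (F'): F=WORY U=BWOG R=YBRG D=GBYY L=RGOW
Query 1: B[0] = O
Query 2: D[0] = G
Query 3: U[0] = B
Query 4: D[2] = Y

Answer: O G B Y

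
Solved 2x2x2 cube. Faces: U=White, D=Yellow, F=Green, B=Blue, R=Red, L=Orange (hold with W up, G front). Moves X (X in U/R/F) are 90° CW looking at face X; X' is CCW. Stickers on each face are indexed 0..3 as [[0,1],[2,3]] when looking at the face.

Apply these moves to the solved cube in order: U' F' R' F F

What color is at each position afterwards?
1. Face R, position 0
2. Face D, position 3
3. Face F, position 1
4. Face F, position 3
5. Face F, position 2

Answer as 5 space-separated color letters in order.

After move 1 (U'): U=WWWW F=OOGG R=GGRR B=RRBB L=BBOO
After move 2 (F'): F=OGOG U=WWGR R=YGYR D=BOYY L=BWOW
After move 3 (R'): R=GRYY U=WBGR F=OWOR D=BGYG B=YROB
After move 4 (F): F=OORW U=WBWW R=GRRY D=YGYG L=BBOG
After move 5 (F): F=ROWO U=WBGB R=WRWY D=RGYG L=BYOG
Query 1: R[0] = W
Query 2: D[3] = G
Query 3: F[1] = O
Query 4: F[3] = O
Query 5: F[2] = W

Answer: W G O O W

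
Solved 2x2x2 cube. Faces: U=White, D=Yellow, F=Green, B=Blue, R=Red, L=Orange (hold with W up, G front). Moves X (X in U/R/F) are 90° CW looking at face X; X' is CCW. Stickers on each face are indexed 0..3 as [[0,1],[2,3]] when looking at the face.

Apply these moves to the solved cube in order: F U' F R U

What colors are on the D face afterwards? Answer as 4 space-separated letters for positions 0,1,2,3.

After move 1 (F): F=GGGG U=WWOO R=WRWR D=RRYY L=OYOY
After move 2 (U'): U=WOWO F=OYGG R=GGWR B=WRBB L=BBOY
After move 3 (F): F=GOGY U=WOYB R=WGOR D=WGYY L=BROR
After move 4 (R): R=OWRG U=WOYY F=GGGY D=WBYW B=BROB
After move 5 (U): U=YWYO F=OWGY R=BRRG B=BROB L=GGOR
Query: D face = WBYW

Answer: W B Y W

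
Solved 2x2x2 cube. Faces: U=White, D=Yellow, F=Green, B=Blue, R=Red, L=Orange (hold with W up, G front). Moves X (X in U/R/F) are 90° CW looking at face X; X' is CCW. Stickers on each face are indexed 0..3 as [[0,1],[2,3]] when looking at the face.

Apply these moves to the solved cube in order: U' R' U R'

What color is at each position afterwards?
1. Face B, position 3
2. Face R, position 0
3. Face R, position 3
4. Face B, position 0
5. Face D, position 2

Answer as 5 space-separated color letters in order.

After move 1 (U'): U=WWWW F=OOGG R=GGRR B=RRBB L=BBOO
After move 2 (R'): R=GRGR U=WBWR F=OWGW D=YOYG B=YRYB
After move 3 (U): U=WWRB F=GRGW R=YRGR B=BBYB L=OWOO
After move 4 (R'): R=RRYG U=WYRB F=GWGB D=YRYW B=GBOB
Query 1: B[3] = B
Query 2: R[0] = R
Query 3: R[3] = G
Query 4: B[0] = G
Query 5: D[2] = Y

Answer: B R G G Y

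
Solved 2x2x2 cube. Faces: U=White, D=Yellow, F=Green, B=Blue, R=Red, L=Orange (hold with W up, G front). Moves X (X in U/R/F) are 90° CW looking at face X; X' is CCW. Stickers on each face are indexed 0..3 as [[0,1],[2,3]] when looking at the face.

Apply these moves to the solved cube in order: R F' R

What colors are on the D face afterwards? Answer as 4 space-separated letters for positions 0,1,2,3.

After move 1 (R): R=RRRR U=WGWG F=GYGY D=YBYB B=WBWB
After move 2 (F'): F=YYGG U=WGRR R=BRYR D=OOYB L=OGOW
After move 3 (R): R=YBRR U=WYRG F=YOGB D=OWYW B=RBGB
Query: D face = OWYW

Answer: O W Y W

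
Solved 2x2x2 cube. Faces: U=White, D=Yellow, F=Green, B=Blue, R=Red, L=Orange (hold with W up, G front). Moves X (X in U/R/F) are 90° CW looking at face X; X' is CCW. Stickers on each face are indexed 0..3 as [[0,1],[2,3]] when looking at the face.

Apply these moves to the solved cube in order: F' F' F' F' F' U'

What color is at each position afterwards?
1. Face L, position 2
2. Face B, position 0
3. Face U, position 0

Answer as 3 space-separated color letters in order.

After move 1 (F'): F=GGGG U=WWRR R=YRYR D=OOYY L=OWOW
After move 2 (F'): F=GGGG U=WWYY R=OROR D=WWYY L=OROR
After move 3 (F'): F=GGGG U=WWOO R=WRWR D=RRYY L=OYOY
After move 4 (F'): F=GGGG U=WWWW R=RRRR D=YYYY L=OOOO
After move 5 (F'): F=GGGG U=WWRR R=YRYR D=OOYY L=OWOW
After move 6 (U'): U=WRWR F=OWGG R=GGYR B=YRBB L=BBOW
Query 1: L[2] = O
Query 2: B[0] = Y
Query 3: U[0] = W

Answer: O Y W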